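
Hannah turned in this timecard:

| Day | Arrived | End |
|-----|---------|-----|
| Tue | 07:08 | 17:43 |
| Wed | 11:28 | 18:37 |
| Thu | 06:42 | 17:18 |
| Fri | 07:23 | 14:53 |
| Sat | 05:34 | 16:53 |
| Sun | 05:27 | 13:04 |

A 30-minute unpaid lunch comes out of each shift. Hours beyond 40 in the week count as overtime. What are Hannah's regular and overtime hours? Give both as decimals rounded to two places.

Tue: 07:08–17:43 = 10 h 35 min; less 30 min break → 10 h 5 min
Wed: 11:28–18:37 = 7 h 9 min; less 30 min break → 6 h 39 min
Thu: 06:42–17:18 = 10 h 36 min; less 30 min break → 10 h 6 min
Fri: 07:23–14:53 = 7 h 30 min; less 30 min break → 7 h 0 min
Sat: 05:34–16:53 = 11 h 19 min; less 30 min break → 10 h 49 min
Sun: 05:27–13:04 = 7 h 37 min; less 30 min break → 7 h 7 min
Total worked: 51 h 46 min = 51.77 h.
Threshold 40 h → overtime 11 h 46 min, regular 40 h 0 min.

Regular 40.00 hours, overtime 11.77 hours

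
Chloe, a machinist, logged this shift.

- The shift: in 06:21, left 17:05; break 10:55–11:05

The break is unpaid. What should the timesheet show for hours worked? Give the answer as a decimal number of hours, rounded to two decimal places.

10.57 hours

The shift: 06:21–17:05 = 10 h 44 min; less 10 min break → 10 h 34 min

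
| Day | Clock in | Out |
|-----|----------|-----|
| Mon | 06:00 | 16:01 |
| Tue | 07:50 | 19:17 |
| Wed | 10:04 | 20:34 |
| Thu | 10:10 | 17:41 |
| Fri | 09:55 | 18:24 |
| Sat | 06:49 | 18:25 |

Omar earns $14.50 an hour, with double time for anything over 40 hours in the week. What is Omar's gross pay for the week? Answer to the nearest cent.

Mon: 06:00–16:01 = 10 h 1 min
Tue: 07:50–19:17 = 11 h 27 min
Wed: 10:04–20:34 = 10 h 30 min
Thu: 10:10–17:41 = 7 h 31 min
Fri: 09:55–18:24 = 8 h 29 min
Sat: 06:49–18:25 = 11 h 36 min
Total worked: 59 h 34 min = 3574 min.
Regular 40 h 0 min = 2400 min at $14.50/h; overtime 19 h 34 min = 1174 min at $29.00/h.
Pay = (2400 × $14.50 + 1174 × $29.00) ÷ 60 = $1147.43.

$1147.43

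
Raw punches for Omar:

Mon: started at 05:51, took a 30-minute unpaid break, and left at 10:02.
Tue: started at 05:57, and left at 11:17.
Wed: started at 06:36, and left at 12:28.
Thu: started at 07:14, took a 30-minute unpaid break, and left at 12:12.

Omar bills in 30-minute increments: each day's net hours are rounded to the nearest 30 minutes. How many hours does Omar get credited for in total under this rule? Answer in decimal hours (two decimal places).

Mon: 05:51–10:02 = 4 h 11 min − 30 min = 3 h 41 min → rounds to 3 h 30 min
Tue: 05:57–11:17 = 5 h 20 min → rounds to 5 h 30 min
Wed: 06:36–12:28 = 5 h 52 min → rounds to 6 h 0 min
Thu: 07:14–12:12 = 4 h 58 min − 30 min = 4 h 28 min → rounds to 4 h 30 min
Total credited: 19 h 30 min.

19.50 hours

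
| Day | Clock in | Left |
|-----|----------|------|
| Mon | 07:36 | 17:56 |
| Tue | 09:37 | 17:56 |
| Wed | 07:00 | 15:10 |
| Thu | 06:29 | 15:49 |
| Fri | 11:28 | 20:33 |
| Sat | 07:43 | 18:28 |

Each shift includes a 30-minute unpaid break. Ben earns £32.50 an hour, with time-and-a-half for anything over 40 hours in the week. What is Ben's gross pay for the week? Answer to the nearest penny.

Mon: 07:36–17:56 = 10 h 20 min; less 30 min break → 9 h 50 min
Tue: 09:37–17:56 = 8 h 19 min; less 30 min break → 7 h 49 min
Wed: 07:00–15:10 = 8 h 10 min; less 30 min break → 7 h 40 min
Thu: 06:29–15:49 = 9 h 20 min; less 30 min break → 8 h 50 min
Fri: 11:28–20:33 = 9 h 5 min; less 30 min break → 8 h 35 min
Sat: 07:43–18:28 = 10 h 45 min; less 30 min break → 10 h 15 min
Total worked: 52 h 59 min = 3179 min.
Regular 40 h 0 min = 2400 min at £32.50/h; overtime 12 h 59 min = 779 min at £48.75/h.
Pay = (2400 × £32.50 + 779 × £48.75) ÷ 60 = £1932.94.

£1932.94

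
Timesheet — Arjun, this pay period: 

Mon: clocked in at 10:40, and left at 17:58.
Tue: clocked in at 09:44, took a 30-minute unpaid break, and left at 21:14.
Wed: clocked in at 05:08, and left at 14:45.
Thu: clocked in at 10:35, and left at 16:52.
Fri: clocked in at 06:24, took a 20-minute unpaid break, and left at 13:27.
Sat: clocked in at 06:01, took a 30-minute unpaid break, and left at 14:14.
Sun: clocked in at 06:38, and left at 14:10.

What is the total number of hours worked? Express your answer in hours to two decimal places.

Mon: 10:40–17:58 = 7 h 18 min
Tue: 09:44–21:14 = 11 h 30 min; less 30 min break → 11 h 0 min
Wed: 05:08–14:45 = 9 h 37 min
Thu: 10:35–16:52 = 6 h 17 min
Fri: 06:24–13:27 = 7 h 3 min; less 20 min break → 6 h 43 min
Sat: 06:01–14:14 = 8 h 13 min; less 30 min break → 7 h 43 min
Sun: 06:38–14:10 = 7 h 32 min
Total: 7 h 18 min + 11 h 0 min + 9 h 37 min + 6 h 17 min + 6 h 43 min + 7 h 43 min + 7 h 32 min = 56 h 10 min.

56.17 hours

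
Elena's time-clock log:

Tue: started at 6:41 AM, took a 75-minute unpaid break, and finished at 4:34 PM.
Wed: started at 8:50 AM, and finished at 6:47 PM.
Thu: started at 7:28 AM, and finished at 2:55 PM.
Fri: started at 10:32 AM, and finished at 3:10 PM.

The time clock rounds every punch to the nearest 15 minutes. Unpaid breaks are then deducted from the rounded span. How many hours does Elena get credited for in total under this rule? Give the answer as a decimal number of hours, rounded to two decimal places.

30.75 hours

Tue: in 6:41 AM→6:45 AM, out 4:34 PM→4:30 PM; 9 h 45 min − 75 min = 8 h 30 min
Wed: in 8:50 AM→8:45 AM, out 6:47 PM→6:45 PM; 10 h 0 min
Thu: in 7:28 AM→7:30 AM, out 2:55 PM→3:00 PM; 7 h 30 min
Fri: in 10:32 AM→10:30 AM, out 3:10 PM→3:15 PM; 4 h 45 min
Total credited: 30 h 45 min.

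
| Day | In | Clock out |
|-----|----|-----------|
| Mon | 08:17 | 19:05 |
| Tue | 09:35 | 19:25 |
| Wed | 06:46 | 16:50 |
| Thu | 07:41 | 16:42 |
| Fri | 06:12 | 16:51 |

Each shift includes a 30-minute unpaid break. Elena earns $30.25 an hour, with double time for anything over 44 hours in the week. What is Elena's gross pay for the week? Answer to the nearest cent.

$1564.93

Mon: 08:17–19:05 = 10 h 48 min; less 30 min break → 10 h 18 min
Tue: 09:35–19:25 = 9 h 50 min; less 30 min break → 9 h 20 min
Wed: 06:46–16:50 = 10 h 4 min; less 30 min break → 9 h 34 min
Thu: 07:41–16:42 = 9 h 1 min; less 30 min break → 8 h 31 min
Fri: 06:12–16:51 = 10 h 39 min; less 30 min break → 10 h 9 min
Total worked: 47 h 52 min = 2872 min.
Regular 44 h 0 min = 2640 min at $30.25/h; overtime 3 h 52 min = 232 min at $60.50/h.
Pay = (2640 × $30.25 + 232 × $60.50) ÷ 60 = $1564.93.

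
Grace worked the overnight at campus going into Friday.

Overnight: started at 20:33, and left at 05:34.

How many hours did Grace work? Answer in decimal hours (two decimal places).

Overnight: 20:33 → midnight = 3 h 27 min; midnight → 05:34 = 5 h 34 min; span 9 h 1 min

9.02 hours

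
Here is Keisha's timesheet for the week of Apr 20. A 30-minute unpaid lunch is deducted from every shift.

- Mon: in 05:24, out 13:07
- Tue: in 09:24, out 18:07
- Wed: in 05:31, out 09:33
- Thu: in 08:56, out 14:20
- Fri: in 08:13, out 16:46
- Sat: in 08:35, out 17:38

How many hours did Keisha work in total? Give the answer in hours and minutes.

40 h 28 min

Mon: 05:24–13:07 = 7 h 43 min; less 30 min break → 7 h 13 min
Tue: 09:24–18:07 = 8 h 43 min; less 30 min break → 8 h 13 min
Wed: 05:31–09:33 = 4 h 2 min; less 30 min break → 3 h 32 min
Thu: 08:56–14:20 = 5 h 24 min; less 30 min break → 4 h 54 min
Fri: 08:13–16:46 = 8 h 33 min; less 30 min break → 8 h 3 min
Sat: 08:35–17:38 = 9 h 3 min; less 30 min break → 8 h 33 min
Total: 7 h 13 min + 8 h 13 min + 3 h 32 min + 4 h 54 min + 8 h 3 min + 8 h 33 min = 40 h 28 min.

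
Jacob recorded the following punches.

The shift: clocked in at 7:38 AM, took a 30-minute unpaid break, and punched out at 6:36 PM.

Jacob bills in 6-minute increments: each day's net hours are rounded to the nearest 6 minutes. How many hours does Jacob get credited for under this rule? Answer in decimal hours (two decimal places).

10.50 hours

The shift: 7:38 AM–6:36 PM = 10 h 58 min − 30 min = 10 h 28 min → rounds to 10 h 30 min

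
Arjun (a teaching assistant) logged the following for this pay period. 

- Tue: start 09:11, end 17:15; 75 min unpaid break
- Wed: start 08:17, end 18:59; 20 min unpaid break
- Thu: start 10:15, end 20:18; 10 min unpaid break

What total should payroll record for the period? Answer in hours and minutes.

Tue: 09:11–17:15 = 8 h 4 min; less 75 min break → 6 h 49 min
Wed: 08:17–18:59 = 10 h 42 min; less 20 min break → 10 h 22 min
Thu: 10:15–20:18 = 10 h 3 min; less 10 min break → 9 h 53 min
Total: 6 h 49 min + 10 h 22 min + 9 h 53 min = 27 h 4 min.

27 h 4 min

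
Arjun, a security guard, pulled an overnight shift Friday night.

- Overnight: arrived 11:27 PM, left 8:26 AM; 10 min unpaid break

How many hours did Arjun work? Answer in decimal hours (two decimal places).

Overnight: 11:27 PM → midnight = 0 h 33 min; midnight → 8:26 AM = 8 h 26 min; span 8 h 59 min; less 10 min break → 8 h 49 min

8.82 hours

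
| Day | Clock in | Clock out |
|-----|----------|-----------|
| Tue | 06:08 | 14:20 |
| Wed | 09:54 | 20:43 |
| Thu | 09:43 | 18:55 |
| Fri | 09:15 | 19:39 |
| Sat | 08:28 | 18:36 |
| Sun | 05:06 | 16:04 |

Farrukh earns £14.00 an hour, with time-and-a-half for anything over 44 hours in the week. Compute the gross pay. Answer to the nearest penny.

£946.05

Tue: 06:08–14:20 = 8 h 12 min
Wed: 09:54–20:43 = 10 h 49 min
Thu: 09:43–18:55 = 9 h 12 min
Fri: 09:15–19:39 = 10 h 24 min
Sat: 08:28–18:36 = 10 h 8 min
Sun: 05:06–16:04 = 10 h 58 min
Total worked: 59 h 43 min = 3583 min.
Regular 44 h 0 min = 2640 min at £14.00/h; overtime 15 h 43 min = 943 min at £21.00/h.
Pay = (2640 × £14.00 + 943 × £21.00) ÷ 60 = £946.05.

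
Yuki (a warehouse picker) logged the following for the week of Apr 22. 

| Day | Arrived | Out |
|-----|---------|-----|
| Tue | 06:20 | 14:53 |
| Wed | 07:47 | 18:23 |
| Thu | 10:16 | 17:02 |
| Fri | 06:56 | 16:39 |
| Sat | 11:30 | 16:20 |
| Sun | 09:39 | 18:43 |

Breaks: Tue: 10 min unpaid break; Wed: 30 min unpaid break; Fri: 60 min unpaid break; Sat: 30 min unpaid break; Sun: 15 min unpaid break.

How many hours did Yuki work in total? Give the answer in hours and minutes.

47 h 7 min

Tue: 06:20–14:53 = 8 h 33 min; less 10 min break → 8 h 23 min
Wed: 07:47–18:23 = 10 h 36 min; less 30 min break → 10 h 6 min
Thu: 10:16–17:02 = 6 h 46 min
Fri: 06:56–16:39 = 9 h 43 min; less 60 min break → 8 h 43 min
Sat: 11:30–16:20 = 4 h 50 min; less 30 min break → 4 h 20 min
Sun: 09:39–18:43 = 9 h 4 min; less 15 min break → 8 h 49 min
Total: 8 h 23 min + 10 h 6 min + 6 h 46 min + 8 h 43 min + 4 h 20 min + 8 h 49 min = 47 h 7 min.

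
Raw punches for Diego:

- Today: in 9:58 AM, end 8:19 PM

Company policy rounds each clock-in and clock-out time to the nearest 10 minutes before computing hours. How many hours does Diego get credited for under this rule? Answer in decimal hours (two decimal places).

10.33 hours

Today: in 9:58 AM→10:00 AM, out 8:19 PM→8:20 PM; 10 h 20 min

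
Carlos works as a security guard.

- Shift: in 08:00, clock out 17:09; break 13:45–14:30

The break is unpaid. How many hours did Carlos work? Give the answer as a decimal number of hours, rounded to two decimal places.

Shift: 08:00–17:09 = 9 h 9 min; less 45 min break → 8 h 24 min

8.40 hours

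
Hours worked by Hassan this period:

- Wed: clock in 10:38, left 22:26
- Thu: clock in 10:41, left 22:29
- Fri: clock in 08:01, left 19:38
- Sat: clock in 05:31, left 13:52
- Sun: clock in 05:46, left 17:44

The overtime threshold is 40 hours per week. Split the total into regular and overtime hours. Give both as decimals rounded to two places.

Regular 40.00 hours, overtime 15.53 hours

Wed: 10:38–22:26 = 11 h 48 min
Thu: 10:41–22:29 = 11 h 48 min
Fri: 08:01–19:38 = 11 h 37 min
Sat: 05:31–13:52 = 8 h 21 min
Sun: 05:46–17:44 = 11 h 58 min
Total worked: 55 h 32 min = 55.53 h.
Threshold 40 h → overtime 15 h 32 min, regular 40 h 0 min.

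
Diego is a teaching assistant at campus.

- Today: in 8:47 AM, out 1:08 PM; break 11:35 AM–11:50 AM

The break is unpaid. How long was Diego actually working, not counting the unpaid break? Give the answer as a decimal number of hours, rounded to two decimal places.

4.10 hours

Today: 8:47 AM–1:08 PM = 4 h 21 min; less 15 min break → 4 h 6 min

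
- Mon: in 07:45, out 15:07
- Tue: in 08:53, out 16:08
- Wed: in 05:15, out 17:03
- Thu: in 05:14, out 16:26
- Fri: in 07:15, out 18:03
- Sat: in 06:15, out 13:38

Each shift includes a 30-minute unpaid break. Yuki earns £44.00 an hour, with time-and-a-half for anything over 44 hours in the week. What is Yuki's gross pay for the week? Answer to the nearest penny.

£2516.80

Mon: 07:45–15:07 = 7 h 22 min; less 30 min break → 6 h 52 min
Tue: 08:53–16:08 = 7 h 15 min; less 30 min break → 6 h 45 min
Wed: 05:15–17:03 = 11 h 48 min; less 30 min break → 11 h 18 min
Thu: 05:14–16:26 = 11 h 12 min; less 30 min break → 10 h 42 min
Fri: 07:15–18:03 = 10 h 48 min; less 30 min break → 10 h 18 min
Sat: 06:15–13:38 = 7 h 23 min; less 30 min break → 6 h 53 min
Total worked: 52 h 48 min = 3168 min.
Regular 44 h 0 min = 2640 min at £44.00/h; overtime 8 h 48 min = 528 min at £66.00/h.
Pay = (2640 × £44.00 + 528 × £66.00) ÷ 60 = £2516.80.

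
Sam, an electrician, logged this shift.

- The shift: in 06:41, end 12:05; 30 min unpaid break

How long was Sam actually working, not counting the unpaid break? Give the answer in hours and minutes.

The shift: 06:41–12:05 = 5 h 24 min; less 30 min break → 4 h 54 min

4 h 54 min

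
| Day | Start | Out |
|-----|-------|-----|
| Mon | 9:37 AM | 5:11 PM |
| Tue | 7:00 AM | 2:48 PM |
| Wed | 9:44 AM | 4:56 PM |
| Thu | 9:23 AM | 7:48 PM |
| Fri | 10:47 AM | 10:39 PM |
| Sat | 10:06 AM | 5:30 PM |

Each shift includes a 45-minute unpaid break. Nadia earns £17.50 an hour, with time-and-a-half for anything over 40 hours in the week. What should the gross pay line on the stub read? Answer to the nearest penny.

Mon: 9:37 AM–5:11 PM = 7 h 34 min; less 45 min break → 6 h 49 min
Tue: 7:00 AM–2:48 PM = 7 h 48 min; less 45 min break → 7 h 3 min
Wed: 9:44 AM–4:56 PM = 7 h 12 min; less 45 min break → 6 h 27 min
Thu: 9:23 AM–7:48 PM = 10 h 25 min; less 45 min break → 9 h 40 min
Fri: 10:47 AM–10:39 PM = 11 h 52 min; less 45 min break → 11 h 7 min
Sat: 10:06 AM–5:30 PM = 7 h 24 min; less 45 min break → 6 h 39 min
Total worked: 47 h 45 min = 2865 min.
Regular 40 h 0 min = 2400 min at £17.50/h; overtime 7 h 45 min = 465 min at £26.25/h.
Pay = (2400 × £17.50 + 465 × £26.25) ÷ 60 = £903.44.

£903.44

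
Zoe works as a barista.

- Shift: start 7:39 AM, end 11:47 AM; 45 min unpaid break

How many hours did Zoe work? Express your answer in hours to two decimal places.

Shift: 7:39 AM–11:47 AM = 4 h 8 min; less 45 min break → 3 h 23 min

3.38 hours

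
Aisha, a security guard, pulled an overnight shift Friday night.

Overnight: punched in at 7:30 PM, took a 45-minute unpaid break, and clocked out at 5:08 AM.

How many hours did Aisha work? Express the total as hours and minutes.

Overnight: 7:30 PM → midnight = 4 h 30 min; midnight → 5:08 AM = 5 h 8 min; span 9 h 38 min; less 45 min break → 8 h 53 min

8 h 53 min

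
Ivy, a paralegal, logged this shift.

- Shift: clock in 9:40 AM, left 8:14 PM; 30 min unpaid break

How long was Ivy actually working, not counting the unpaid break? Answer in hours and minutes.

10 h 4 min

Shift: 9:40 AM–8:14 PM = 10 h 34 min; less 30 min break → 10 h 4 min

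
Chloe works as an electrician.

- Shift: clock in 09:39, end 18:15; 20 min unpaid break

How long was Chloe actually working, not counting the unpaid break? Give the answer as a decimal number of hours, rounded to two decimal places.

8.27 hours

Shift: 09:39–18:15 = 8 h 36 min; less 20 min break → 8 h 16 min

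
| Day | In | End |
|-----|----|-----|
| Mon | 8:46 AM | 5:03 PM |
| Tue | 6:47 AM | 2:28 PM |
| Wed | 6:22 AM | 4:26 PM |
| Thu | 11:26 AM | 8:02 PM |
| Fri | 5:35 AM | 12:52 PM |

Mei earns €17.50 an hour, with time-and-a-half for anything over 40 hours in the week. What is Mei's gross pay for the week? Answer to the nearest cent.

Mon: 8:46 AM–5:03 PM = 8 h 17 min
Tue: 6:47 AM–2:28 PM = 7 h 41 min
Wed: 6:22 AM–4:26 PM = 10 h 4 min
Thu: 11:26 AM–8:02 PM = 8 h 36 min
Fri: 5:35 AM–12:52 PM = 7 h 17 min
Total worked: 41 h 55 min = 2515 min.
Regular 40 h 0 min = 2400 min at €17.50/h; overtime 1 h 55 min = 115 min at €26.25/h.
Pay = (2400 × €17.50 + 115 × €26.25) ÷ 60 = €750.31.

€750.31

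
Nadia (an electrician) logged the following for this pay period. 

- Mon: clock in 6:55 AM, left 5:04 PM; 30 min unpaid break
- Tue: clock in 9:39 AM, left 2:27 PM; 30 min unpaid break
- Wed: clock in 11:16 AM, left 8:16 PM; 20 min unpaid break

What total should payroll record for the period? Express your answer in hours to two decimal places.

Mon: 6:55 AM–5:04 PM = 10 h 9 min; less 30 min break → 9 h 39 min
Tue: 9:39 AM–2:27 PM = 4 h 48 min; less 30 min break → 4 h 18 min
Wed: 11:16 AM–8:16 PM = 9 h 0 min; less 20 min break → 8 h 40 min
Total: 9 h 39 min + 4 h 18 min + 8 h 40 min = 22 h 37 min.

22.62 hours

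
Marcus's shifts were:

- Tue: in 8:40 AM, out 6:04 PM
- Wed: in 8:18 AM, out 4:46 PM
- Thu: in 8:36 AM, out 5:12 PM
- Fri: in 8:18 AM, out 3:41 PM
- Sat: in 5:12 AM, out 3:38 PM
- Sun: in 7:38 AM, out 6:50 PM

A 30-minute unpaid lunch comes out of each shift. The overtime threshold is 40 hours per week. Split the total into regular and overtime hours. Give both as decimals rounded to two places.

Tue: 8:40 AM–6:04 PM = 9 h 24 min; less 30 min break → 8 h 54 min
Wed: 8:18 AM–4:46 PM = 8 h 28 min; less 30 min break → 7 h 58 min
Thu: 8:36 AM–5:12 PM = 8 h 36 min; less 30 min break → 8 h 6 min
Fri: 8:18 AM–3:41 PM = 7 h 23 min; less 30 min break → 6 h 53 min
Sat: 5:12 AM–3:38 PM = 10 h 26 min; less 30 min break → 9 h 56 min
Sun: 7:38 AM–6:50 PM = 11 h 12 min; less 30 min break → 10 h 42 min
Total worked: 52 h 29 min = 52.48 h.
Threshold 40 h → overtime 12 h 29 min, regular 40 h 0 min.

Regular 40.00 hours, overtime 12.48 hours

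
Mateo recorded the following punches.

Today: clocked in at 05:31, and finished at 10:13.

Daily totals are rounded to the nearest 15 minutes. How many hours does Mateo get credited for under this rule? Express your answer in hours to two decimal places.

4.75 hours

Today: 05:31–10:13 = 4 h 42 min → rounds to 4 h 45 min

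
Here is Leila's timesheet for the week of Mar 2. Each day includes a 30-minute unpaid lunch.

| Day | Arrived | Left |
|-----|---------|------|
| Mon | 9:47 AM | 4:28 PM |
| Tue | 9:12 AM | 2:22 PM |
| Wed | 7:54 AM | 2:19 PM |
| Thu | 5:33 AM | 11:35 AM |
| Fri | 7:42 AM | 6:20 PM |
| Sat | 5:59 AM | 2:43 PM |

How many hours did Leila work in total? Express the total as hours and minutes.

40 h 40 min

Mon: 9:47 AM–4:28 PM = 6 h 41 min; less 30 min break → 6 h 11 min
Tue: 9:12 AM–2:22 PM = 5 h 10 min; less 30 min break → 4 h 40 min
Wed: 7:54 AM–2:19 PM = 6 h 25 min; less 30 min break → 5 h 55 min
Thu: 5:33 AM–11:35 AM = 6 h 2 min; less 30 min break → 5 h 32 min
Fri: 7:42 AM–6:20 PM = 10 h 38 min; less 30 min break → 10 h 8 min
Sat: 5:59 AM–2:43 PM = 8 h 44 min; less 30 min break → 8 h 14 min
Total: 6 h 11 min + 4 h 40 min + 5 h 55 min + 5 h 32 min + 10 h 8 min + 8 h 14 min = 40 h 40 min.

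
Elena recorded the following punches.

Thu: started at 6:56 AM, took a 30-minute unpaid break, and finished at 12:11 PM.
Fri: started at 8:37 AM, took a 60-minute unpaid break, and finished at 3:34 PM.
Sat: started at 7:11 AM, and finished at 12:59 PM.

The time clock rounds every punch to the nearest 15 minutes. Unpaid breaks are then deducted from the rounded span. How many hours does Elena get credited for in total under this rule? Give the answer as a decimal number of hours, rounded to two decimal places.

Thu: in 6:56 AM→7:00 AM, out 12:11 PM→12:15 PM; 5 h 15 min − 30 min = 4 h 45 min
Fri: in 8:37 AM→8:30 AM, out 3:34 PM→3:30 PM; 7 h 0 min − 60 min = 6 h 0 min
Sat: in 7:11 AM→7:15 AM, out 12:59 PM→1:00 PM; 5 h 45 min
Total credited: 16 h 30 min.

16.50 hours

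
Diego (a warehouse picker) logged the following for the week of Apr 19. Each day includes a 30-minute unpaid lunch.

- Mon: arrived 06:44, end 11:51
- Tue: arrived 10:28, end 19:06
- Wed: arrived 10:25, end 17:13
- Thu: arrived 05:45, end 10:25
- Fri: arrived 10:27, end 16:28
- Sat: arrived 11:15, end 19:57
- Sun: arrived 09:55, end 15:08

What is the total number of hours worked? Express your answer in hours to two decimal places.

41.65 hours

Mon: 06:44–11:51 = 5 h 7 min; less 30 min break → 4 h 37 min
Tue: 10:28–19:06 = 8 h 38 min; less 30 min break → 8 h 8 min
Wed: 10:25–17:13 = 6 h 48 min; less 30 min break → 6 h 18 min
Thu: 05:45–10:25 = 4 h 40 min; less 30 min break → 4 h 10 min
Fri: 10:27–16:28 = 6 h 1 min; less 30 min break → 5 h 31 min
Sat: 11:15–19:57 = 8 h 42 min; less 30 min break → 8 h 12 min
Sun: 09:55–15:08 = 5 h 13 min; less 30 min break → 4 h 43 min
Total: 4 h 37 min + 8 h 8 min + 6 h 18 min + 4 h 10 min + 5 h 31 min + 8 h 12 min + 4 h 43 min = 41 h 39 min.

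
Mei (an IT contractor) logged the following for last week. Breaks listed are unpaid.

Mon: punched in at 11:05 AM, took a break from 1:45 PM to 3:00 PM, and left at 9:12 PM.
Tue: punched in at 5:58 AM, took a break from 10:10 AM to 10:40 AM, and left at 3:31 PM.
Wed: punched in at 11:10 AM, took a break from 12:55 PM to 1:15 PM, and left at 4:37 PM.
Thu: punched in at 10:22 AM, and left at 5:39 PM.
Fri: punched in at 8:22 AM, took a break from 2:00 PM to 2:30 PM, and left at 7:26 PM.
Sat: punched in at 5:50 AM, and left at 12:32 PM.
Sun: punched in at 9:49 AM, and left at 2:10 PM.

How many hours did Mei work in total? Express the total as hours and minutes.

51 h 56 min

Mon: 11:05 AM–9:12 PM = 10 h 7 min; less 75 min break → 8 h 52 min
Tue: 5:58 AM–3:31 PM = 9 h 33 min; less 30 min break → 9 h 3 min
Wed: 11:10 AM–4:37 PM = 5 h 27 min; less 20 min break → 5 h 7 min
Thu: 10:22 AM–5:39 PM = 7 h 17 min
Fri: 8:22 AM–7:26 PM = 11 h 4 min; less 30 min break → 10 h 34 min
Sat: 5:50 AM–12:32 PM = 6 h 42 min
Sun: 9:49 AM–2:10 PM = 4 h 21 min
Total: 8 h 52 min + 9 h 3 min + 5 h 7 min + 7 h 17 min + 10 h 34 min + 6 h 42 min + 4 h 21 min = 51 h 56 min.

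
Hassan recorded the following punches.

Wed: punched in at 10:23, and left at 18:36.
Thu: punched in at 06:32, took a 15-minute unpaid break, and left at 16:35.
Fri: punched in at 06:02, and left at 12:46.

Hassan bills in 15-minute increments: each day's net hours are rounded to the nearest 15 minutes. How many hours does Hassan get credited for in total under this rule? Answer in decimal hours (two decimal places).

24.75 hours

Wed: 10:23–18:36 = 8 h 13 min → rounds to 8 h 15 min
Thu: 06:32–16:35 = 10 h 3 min − 15 min = 9 h 48 min → rounds to 9 h 45 min
Fri: 06:02–12:46 = 6 h 44 min → rounds to 6 h 45 min
Total credited: 24 h 45 min.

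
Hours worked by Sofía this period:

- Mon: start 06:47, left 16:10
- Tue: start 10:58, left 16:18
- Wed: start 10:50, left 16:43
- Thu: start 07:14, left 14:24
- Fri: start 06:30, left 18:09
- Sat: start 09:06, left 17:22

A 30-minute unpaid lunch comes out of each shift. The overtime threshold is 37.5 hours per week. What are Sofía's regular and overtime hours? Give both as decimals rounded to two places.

Mon: 06:47–16:10 = 9 h 23 min; less 30 min break → 8 h 53 min
Tue: 10:58–16:18 = 5 h 20 min; less 30 min break → 4 h 50 min
Wed: 10:50–16:43 = 5 h 53 min; less 30 min break → 5 h 23 min
Thu: 07:14–14:24 = 7 h 10 min; less 30 min break → 6 h 40 min
Fri: 06:30–18:09 = 11 h 39 min; less 30 min break → 11 h 9 min
Sat: 09:06–17:22 = 8 h 16 min; less 30 min break → 7 h 46 min
Total worked: 44 h 41 min = 44.68 h.
Threshold 37.5 h → overtime 7 h 11 min, regular 37 h 30 min.

Regular 37.50 hours, overtime 7.18 hours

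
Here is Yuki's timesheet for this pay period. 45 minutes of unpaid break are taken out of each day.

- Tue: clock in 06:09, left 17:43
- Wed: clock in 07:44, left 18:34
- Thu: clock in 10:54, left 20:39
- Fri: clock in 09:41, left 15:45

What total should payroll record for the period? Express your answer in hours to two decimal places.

Tue: 06:09–17:43 = 11 h 34 min; less 45 min break → 10 h 49 min
Wed: 07:44–18:34 = 10 h 50 min; less 45 min break → 10 h 5 min
Thu: 10:54–20:39 = 9 h 45 min; less 45 min break → 9 h 0 min
Fri: 09:41–15:45 = 6 h 4 min; less 45 min break → 5 h 19 min
Total: 10 h 49 min + 10 h 5 min + 9 h 0 min + 5 h 19 min = 35 h 13 min.

35.22 hours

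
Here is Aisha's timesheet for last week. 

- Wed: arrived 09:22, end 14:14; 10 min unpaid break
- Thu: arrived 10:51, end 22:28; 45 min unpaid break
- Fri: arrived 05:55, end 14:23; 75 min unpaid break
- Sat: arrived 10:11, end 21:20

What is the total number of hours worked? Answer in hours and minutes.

33 h 56 min

Wed: 09:22–14:14 = 4 h 52 min; less 10 min break → 4 h 42 min
Thu: 10:51–22:28 = 11 h 37 min; less 45 min break → 10 h 52 min
Fri: 05:55–14:23 = 8 h 28 min; less 75 min break → 7 h 13 min
Sat: 10:11–21:20 = 11 h 9 min
Total: 4 h 42 min + 10 h 52 min + 7 h 13 min + 11 h 9 min = 33 h 56 min.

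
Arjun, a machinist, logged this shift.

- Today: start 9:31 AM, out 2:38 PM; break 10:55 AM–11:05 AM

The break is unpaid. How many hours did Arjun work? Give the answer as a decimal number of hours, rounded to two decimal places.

4.95 hours

Today: 9:31 AM–2:38 PM = 5 h 7 min; less 10 min break → 4 h 57 min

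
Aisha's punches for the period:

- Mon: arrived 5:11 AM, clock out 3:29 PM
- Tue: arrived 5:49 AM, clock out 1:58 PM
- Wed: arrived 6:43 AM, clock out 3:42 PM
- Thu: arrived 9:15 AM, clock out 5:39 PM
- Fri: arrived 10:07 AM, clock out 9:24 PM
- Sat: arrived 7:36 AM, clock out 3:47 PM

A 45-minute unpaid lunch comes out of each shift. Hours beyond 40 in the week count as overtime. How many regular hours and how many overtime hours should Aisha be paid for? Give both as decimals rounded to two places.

Mon: 5:11 AM–3:29 PM = 10 h 18 min; less 45 min break → 9 h 33 min
Tue: 5:49 AM–1:58 PM = 8 h 9 min; less 45 min break → 7 h 24 min
Wed: 6:43 AM–3:42 PM = 8 h 59 min; less 45 min break → 8 h 14 min
Thu: 9:15 AM–5:39 PM = 8 h 24 min; less 45 min break → 7 h 39 min
Fri: 10:07 AM–9:24 PM = 11 h 17 min; less 45 min break → 10 h 32 min
Sat: 7:36 AM–3:47 PM = 8 h 11 min; less 45 min break → 7 h 26 min
Total worked: 50 h 48 min = 50.80 h.
Threshold 40 h → overtime 10 h 48 min, regular 40 h 0 min.

Regular 40.00 hours, overtime 10.80 hours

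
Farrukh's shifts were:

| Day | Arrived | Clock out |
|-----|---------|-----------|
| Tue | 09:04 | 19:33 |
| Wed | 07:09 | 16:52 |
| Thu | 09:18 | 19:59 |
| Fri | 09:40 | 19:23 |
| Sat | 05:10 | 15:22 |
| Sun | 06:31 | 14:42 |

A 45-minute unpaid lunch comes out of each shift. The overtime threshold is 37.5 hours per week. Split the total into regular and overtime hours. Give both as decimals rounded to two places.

Regular 37.50 hours, overtime 16.98 hours

Tue: 09:04–19:33 = 10 h 29 min; less 45 min break → 9 h 44 min
Wed: 07:09–16:52 = 9 h 43 min; less 45 min break → 8 h 58 min
Thu: 09:18–19:59 = 10 h 41 min; less 45 min break → 9 h 56 min
Fri: 09:40–19:23 = 9 h 43 min; less 45 min break → 8 h 58 min
Sat: 05:10–15:22 = 10 h 12 min; less 45 min break → 9 h 27 min
Sun: 06:31–14:42 = 8 h 11 min; less 45 min break → 7 h 26 min
Total worked: 54 h 29 min = 54.48 h.
Threshold 37.5 h → overtime 16 h 59 min, regular 37 h 30 min.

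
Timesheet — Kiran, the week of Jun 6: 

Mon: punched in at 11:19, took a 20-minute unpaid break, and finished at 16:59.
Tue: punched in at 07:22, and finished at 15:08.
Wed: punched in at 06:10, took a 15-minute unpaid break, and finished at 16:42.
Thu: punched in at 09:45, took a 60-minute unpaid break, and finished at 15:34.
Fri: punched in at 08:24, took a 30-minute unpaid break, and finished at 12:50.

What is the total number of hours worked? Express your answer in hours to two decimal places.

32.13 hours

Mon: 11:19–16:59 = 5 h 40 min; less 20 min break → 5 h 20 min
Tue: 07:22–15:08 = 7 h 46 min
Wed: 06:10–16:42 = 10 h 32 min; less 15 min break → 10 h 17 min
Thu: 09:45–15:34 = 5 h 49 min; less 60 min break → 4 h 49 min
Fri: 08:24–12:50 = 4 h 26 min; less 30 min break → 3 h 56 min
Total: 5 h 20 min + 7 h 46 min + 10 h 17 min + 4 h 49 min + 3 h 56 min = 32 h 8 min.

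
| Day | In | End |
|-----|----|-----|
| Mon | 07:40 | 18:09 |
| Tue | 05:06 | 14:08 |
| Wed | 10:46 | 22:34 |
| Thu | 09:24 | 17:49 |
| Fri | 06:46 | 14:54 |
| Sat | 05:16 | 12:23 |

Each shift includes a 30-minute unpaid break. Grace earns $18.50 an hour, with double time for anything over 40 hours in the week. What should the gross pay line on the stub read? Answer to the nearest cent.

$1183.38

Mon: 07:40–18:09 = 10 h 29 min; less 30 min break → 9 h 59 min
Tue: 05:06–14:08 = 9 h 2 min; less 30 min break → 8 h 32 min
Wed: 10:46–22:34 = 11 h 48 min; less 30 min break → 11 h 18 min
Thu: 09:24–17:49 = 8 h 25 min; less 30 min break → 7 h 55 min
Fri: 06:46–14:54 = 8 h 8 min; less 30 min break → 7 h 38 min
Sat: 05:16–12:23 = 7 h 7 min; less 30 min break → 6 h 37 min
Total worked: 51 h 59 min = 3119 min.
Regular 40 h 0 min = 2400 min at $18.50/h; overtime 11 h 59 min = 719 min at $37.00/h.
Pay = (2400 × $18.50 + 719 × $37.00) ÷ 60 = $1183.38.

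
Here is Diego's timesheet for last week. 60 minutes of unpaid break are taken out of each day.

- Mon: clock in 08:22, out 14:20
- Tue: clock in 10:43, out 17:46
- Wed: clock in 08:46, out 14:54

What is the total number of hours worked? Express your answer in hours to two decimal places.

16.15 hours

Mon: 08:22–14:20 = 5 h 58 min; less 60 min break → 4 h 58 min
Tue: 10:43–17:46 = 7 h 3 min; less 60 min break → 6 h 3 min
Wed: 08:46–14:54 = 6 h 8 min; less 60 min break → 5 h 8 min
Total: 4 h 58 min + 6 h 3 min + 5 h 8 min = 16 h 9 min.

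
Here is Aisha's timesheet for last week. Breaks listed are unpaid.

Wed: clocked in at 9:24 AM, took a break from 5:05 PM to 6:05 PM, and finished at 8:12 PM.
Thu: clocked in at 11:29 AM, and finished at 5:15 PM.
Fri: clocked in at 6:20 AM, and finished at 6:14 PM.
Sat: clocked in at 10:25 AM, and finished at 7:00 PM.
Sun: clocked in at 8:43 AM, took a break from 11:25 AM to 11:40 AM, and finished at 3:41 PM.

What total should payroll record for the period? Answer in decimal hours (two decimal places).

42.77 hours

Wed: 9:24 AM–8:12 PM = 10 h 48 min; less 60 min break → 9 h 48 min
Thu: 11:29 AM–5:15 PM = 5 h 46 min
Fri: 6:20 AM–6:14 PM = 11 h 54 min
Sat: 10:25 AM–7:00 PM = 8 h 35 min
Sun: 8:43 AM–3:41 PM = 6 h 58 min; less 15 min break → 6 h 43 min
Total: 9 h 48 min + 5 h 46 min + 11 h 54 min + 8 h 35 min + 6 h 43 min = 42 h 46 min.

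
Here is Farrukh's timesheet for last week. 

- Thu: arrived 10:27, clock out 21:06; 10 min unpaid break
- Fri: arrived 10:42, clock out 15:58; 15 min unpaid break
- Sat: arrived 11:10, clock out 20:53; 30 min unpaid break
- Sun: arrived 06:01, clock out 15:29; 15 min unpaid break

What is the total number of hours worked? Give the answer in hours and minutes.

33 h 56 min

Thu: 10:27–21:06 = 10 h 39 min; less 10 min break → 10 h 29 min
Fri: 10:42–15:58 = 5 h 16 min; less 15 min break → 5 h 1 min
Sat: 11:10–20:53 = 9 h 43 min; less 30 min break → 9 h 13 min
Sun: 06:01–15:29 = 9 h 28 min; less 15 min break → 9 h 13 min
Total: 10 h 29 min + 5 h 1 min + 9 h 13 min + 9 h 13 min = 33 h 56 min.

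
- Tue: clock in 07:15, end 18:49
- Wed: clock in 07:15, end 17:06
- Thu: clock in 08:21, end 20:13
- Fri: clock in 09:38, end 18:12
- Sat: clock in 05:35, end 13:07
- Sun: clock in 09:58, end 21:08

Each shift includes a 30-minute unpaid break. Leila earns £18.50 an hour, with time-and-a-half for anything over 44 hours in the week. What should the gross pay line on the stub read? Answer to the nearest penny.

Tue: 07:15–18:49 = 11 h 34 min; less 30 min break → 11 h 4 min
Wed: 07:15–17:06 = 9 h 51 min; less 30 min break → 9 h 21 min
Thu: 08:21–20:13 = 11 h 52 min; less 30 min break → 11 h 22 min
Fri: 09:38–18:12 = 8 h 34 min; less 30 min break → 8 h 4 min
Sat: 05:35–13:07 = 7 h 32 min; less 30 min break → 7 h 2 min
Sun: 09:58–21:08 = 11 h 10 min; less 30 min break → 10 h 40 min
Total worked: 57 h 33 min = 3453 min.
Regular 44 h 0 min = 2640 min at £18.50/h; overtime 13 h 33 min = 813 min at £27.75/h.
Pay = (2640 × £18.50 + 813 × £27.75) ÷ 60 = £1190.01.

£1190.01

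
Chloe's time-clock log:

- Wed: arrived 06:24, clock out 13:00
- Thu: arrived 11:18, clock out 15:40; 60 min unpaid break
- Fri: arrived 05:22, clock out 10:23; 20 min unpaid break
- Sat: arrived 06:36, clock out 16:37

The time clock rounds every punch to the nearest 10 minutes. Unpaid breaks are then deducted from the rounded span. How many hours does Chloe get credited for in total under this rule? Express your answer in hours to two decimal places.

24.67 hours

Wed: in 06:24→06:20, out 13:00→13:00; 6 h 40 min
Thu: in 11:18→11:20, out 15:40→15:40; 4 h 20 min − 60 min = 3 h 20 min
Fri: in 05:22→05:20, out 10:23→10:20; 5 h 0 min − 20 min = 4 h 40 min
Sat: in 06:36→06:40, out 16:37→16:40; 10 h 0 min
Total credited: 24 h 40 min.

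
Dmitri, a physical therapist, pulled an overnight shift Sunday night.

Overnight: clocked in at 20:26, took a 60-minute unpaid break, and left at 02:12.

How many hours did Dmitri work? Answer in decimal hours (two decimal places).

Overnight: 20:26 → midnight = 3 h 34 min; midnight → 02:12 = 2 h 12 min; span 5 h 46 min; less 60 min break → 4 h 46 min

4.77 hours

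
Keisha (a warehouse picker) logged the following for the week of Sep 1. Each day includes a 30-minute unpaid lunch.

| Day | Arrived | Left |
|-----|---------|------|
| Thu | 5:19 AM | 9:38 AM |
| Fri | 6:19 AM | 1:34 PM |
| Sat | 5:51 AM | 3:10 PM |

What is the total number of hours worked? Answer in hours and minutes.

19 h 23 min

Thu: 5:19 AM–9:38 AM = 4 h 19 min; less 30 min break → 3 h 49 min
Fri: 6:19 AM–1:34 PM = 7 h 15 min; less 30 min break → 6 h 45 min
Sat: 5:51 AM–3:10 PM = 9 h 19 min; less 30 min break → 8 h 49 min
Total: 3 h 49 min + 6 h 45 min + 8 h 49 min = 19 h 23 min.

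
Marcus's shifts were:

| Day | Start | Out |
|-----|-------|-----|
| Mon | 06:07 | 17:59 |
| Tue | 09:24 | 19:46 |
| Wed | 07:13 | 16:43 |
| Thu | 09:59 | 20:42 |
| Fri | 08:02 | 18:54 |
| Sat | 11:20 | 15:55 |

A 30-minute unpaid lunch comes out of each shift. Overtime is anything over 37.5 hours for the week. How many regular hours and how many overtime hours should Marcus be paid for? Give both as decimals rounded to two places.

Mon: 06:07–17:59 = 11 h 52 min; less 30 min break → 11 h 22 min
Tue: 09:24–19:46 = 10 h 22 min; less 30 min break → 9 h 52 min
Wed: 07:13–16:43 = 9 h 30 min; less 30 min break → 9 h 0 min
Thu: 09:59–20:42 = 10 h 43 min; less 30 min break → 10 h 13 min
Fri: 08:02–18:54 = 10 h 52 min; less 30 min break → 10 h 22 min
Sat: 11:20–15:55 = 4 h 35 min; less 30 min break → 4 h 5 min
Total worked: 54 h 54 min = 54.90 h.
Threshold 37.5 h → overtime 17 h 24 min, regular 37 h 30 min.

Regular 37.50 hours, overtime 17.40 hours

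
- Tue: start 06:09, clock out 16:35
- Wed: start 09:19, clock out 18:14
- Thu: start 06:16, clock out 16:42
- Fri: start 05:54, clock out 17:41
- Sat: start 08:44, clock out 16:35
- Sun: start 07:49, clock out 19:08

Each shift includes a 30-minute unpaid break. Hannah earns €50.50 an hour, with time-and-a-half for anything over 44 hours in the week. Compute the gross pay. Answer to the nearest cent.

€3262.30

Tue: 06:09–16:35 = 10 h 26 min; less 30 min break → 9 h 56 min
Wed: 09:19–18:14 = 8 h 55 min; less 30 min break → 8 h 25 min
Thu: 06:16–16:42 = 10 h 26 min; less 30 min break → 9 h 56 min
Fri: 05:54–17:41 = 11 h 47 min; less 30 min break → 11 h 17 min
Sat: 08:44–16:35 = 7 h 51 min; less 30 min break → 7 h 21 min
Sun: 07:49–19:08 = 11 h 19 min; less 30 min break → 10 h 49 min
Total worked: 57 h 44 min = 3464 min.
Regular 44 h 0 min = 2640 min at €50.50/h; overtime 13 h 44 min = 824 min at €75.75/h.
Pay = (2640 × €50.50 + 824 × €75.75) ÷ 60 = €3262.30.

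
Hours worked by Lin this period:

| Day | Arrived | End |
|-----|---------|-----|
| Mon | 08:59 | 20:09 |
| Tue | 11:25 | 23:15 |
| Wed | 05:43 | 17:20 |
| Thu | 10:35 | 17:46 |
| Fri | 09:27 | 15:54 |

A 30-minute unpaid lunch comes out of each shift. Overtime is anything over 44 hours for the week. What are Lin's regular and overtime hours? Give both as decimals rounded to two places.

Mon: 08:59–20:09 = 11 h 10 min; less 30 min break → 10 h 40 min
Tue: 11:25–23:15 = 11 h 50 min; less 30 min break → 11 h 20 min
Wed: 05:43–17:20 = 11 h 37 min; less 30 min break → 11 h 7 min
Thu: 10:35–17:46 = 7 h 11 min; less 30 min break → 6 h 41 min
Fri: 09:27–15:54 = 6 h 27 min; less 30 min break → 5 h 57 min
Total worked: 45 h 45 min = 45.75 h.
Threshold 44 h → overtime 1 h 45 min, regular 44 h 0 min.

Regular 44.00 hours, overtime 1.75 hours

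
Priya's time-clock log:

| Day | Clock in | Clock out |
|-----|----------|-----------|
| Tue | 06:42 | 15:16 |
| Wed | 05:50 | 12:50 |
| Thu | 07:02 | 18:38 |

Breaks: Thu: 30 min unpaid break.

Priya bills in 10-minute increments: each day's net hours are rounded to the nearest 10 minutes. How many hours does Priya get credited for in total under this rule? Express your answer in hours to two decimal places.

26.67 hours

Tue: 06:42–15:16 = 8 h 34 min → rounds to 8 h 30 min
Wed: 05:50–12:50 = 7 h 0 min → rounds to 7 h 0 min
Thu: 07:02–18:38 = 11 h 36 min − 30 min = 11 h 6 min → rounds to 11 h 10 min
Total credited: 26 h 40 min.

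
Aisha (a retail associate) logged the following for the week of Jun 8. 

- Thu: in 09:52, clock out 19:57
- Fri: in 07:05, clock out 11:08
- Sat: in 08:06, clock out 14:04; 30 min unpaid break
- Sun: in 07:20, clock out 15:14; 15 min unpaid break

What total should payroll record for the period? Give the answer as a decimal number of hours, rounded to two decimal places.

Thu: 09:52–19:57 = 10 h 5 min
Fri: 07:05–11:08 = 4 h 3 min
Sat: 08:06–14:04 = 5 h 58 min; less 30 min break → 5 h 28 min
Sun: 07:20–15:14 = 7 h 54 min; less 15 min break → 7 h 39 min
Total: 10 h 5 min + 4 h 3 min + 5 h 28 min + 7 h 39 min = 27 h 15 min.

27.25 hours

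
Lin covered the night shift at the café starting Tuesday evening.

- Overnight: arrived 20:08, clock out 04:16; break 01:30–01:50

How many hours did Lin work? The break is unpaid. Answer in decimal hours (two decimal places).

Overnight: 20:08 → midnight = 3 h 52 min; midnight → 04:16 = 4 h 16 min; span 8 h 8 min; less 20 min break → 7 h 48 min

7.80 hours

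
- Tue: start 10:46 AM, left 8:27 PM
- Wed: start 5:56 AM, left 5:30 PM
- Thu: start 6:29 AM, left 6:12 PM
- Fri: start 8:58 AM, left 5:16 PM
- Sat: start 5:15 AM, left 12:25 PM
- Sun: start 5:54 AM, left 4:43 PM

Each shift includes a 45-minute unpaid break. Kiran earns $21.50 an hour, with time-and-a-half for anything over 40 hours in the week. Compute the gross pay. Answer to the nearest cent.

Tue: 10:46 AM–8:27 PM = 9 h 41 min; less 45 min break → 8 h 56 min
Wed: 5:56 AM–5:30 PM = 11 h 34 min; less 45 min break → 10 h 49 min
Thu: 6:29 AM–6:12 PM = 11 h 43 min; less 45 min break → 10 h 58 min
Fri: 8:58 AM–5:16 PM = 8 h 18 min; less 45 min break → 7 h 33 min
Sat: 5:15 AM–12:25 PM = 7 h 10 min; less 45 min break → 6 h 25 min
Sun: 5:54 AM–4:43 PM = 10 h 49 min; less 45 min break → 10 h 4 min
Total worked: 54 h 45 min = 3285 min.
Regular 40 h 0 min = 2400 min at $21.50/h; overtime 14 h 45 min = 885 min at $32.25/h.
Pay = (2400 × $21.50 + 885 × $32.25) ÷ 60 = $1335.69.

$1335.69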